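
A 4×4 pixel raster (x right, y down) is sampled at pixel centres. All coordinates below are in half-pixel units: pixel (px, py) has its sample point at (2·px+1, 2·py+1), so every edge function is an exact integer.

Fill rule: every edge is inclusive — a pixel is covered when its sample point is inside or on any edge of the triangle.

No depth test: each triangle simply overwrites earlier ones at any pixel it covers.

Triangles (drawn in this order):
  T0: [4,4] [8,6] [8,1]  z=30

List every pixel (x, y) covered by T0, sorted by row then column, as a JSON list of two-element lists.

T0:
  2·area = 20  (B↔C swapped to make it positive)
  edge (4, 4)→(8, 1): d=(4,-3) inclusive
  edge (8, 1)→(8, 6): d=(0,5) inclusive
  edge (8, 6)→(4, 4): d=(-4,-2) inclusive
    (3,1)@(7, 3): e=[5,5,10] → █
    (3,2)@(7, 5): e=[13,5,2] → █
    (3,3)@(7, 7): e=[21,5,-6] → ·
  covered (2 px):
    · · · ·
    · · · █
    · · · █
    · · · ·

Result: [[3,1],[3,2]]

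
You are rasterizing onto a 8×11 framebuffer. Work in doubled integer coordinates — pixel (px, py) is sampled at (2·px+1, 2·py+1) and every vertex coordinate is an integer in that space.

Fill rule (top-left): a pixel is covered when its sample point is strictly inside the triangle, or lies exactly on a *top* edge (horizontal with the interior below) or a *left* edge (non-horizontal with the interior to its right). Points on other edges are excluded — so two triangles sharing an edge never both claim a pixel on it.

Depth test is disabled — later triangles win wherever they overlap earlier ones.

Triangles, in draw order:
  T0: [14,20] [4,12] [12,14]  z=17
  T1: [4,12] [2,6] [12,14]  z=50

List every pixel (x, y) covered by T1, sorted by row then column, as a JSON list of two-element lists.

T0:
  2·area = 44
  edge (14, 20)→(4, 12): d=(-10,-8) top-left  bias=+0
  edge (4, 12)→(12, 14): d=(8,2) right/bottom  bias=-1
  edge (12, 14)→(14, 20): d=(2,6) right/bottom  bias=-1
    (4,2)@(9, 5): e=[110,-66,0] → ·  [on edge]
    (5,5)@(11, 11): e=[66,-22,0] → ·  [on edge]
    (3,6)@(7, 13): e=[14,2,28] → █
    (4,6)@(9, 13): e=[30,-2,16] → ·
    (3,7)@(7, 15): e=[-6,18,32] → ·
    (4,7)@(9, 15): e=[10,14,20] → █
    (5,7)@(11, 15): e=[26,10,8] → █
    (6,7)@(13, 15): e=[42,6,-4] → ·
    (4,8)@(9, 17): e=[-10,30,24] → ·
    (5,8)@(11, 17): e=[6,26,12] → █
    (6,8)@(13, 17): e=[22,22,0] → ·  [on edge]
    (5,9)@(11, 19): e=[-14,42,16] → ·
  covered (5 px):
    · · · · · · · ·
    · · · · · · · ·
    · · · · · · · ·
    · · · · · · · ·
    · · · · · · · ·
    · · · · · · · ·
    · · · █ · · · ·
    · · · · █ █ · ·
    · · · · · █ · ·
    · · · · · · █ ·
    · · · · · · · ·
T1:
  2·area = 44
  edge (4, 12)→(2, 6): d=(-2,-6) top-left  bias=+0
  edge (2, 6)→(12, 14): d=(10,8) right/bottom  bias=-1
  edge (12, 14)→(4, 12): d=(-8,-2) top-left  bias=+0
    (0,1)@(1, 3): e=[0,-22,66] → ·  [on edge]
    (1,3)@(3, 7): e=[4,2,38] → █
    (2,3)@(5, 7): e=[16,-14,42] → ·
    (1,4)@(3, 9): e=[0,22,22] → █  [on edge]
    (2,4)@(5, 9): e=[12,6,26] → █
    (3,4)@(7, 9): e=[24,-10,30] → ·
    (1,5)@(3, 11): e=[-4,42,6] → ·
    (2,5)@(5, 11): e=[8,26,10] → █
    (3,5)@(7, 11): e=[20,10,14] → █
    (4,5)@(9, 11): e=[32,-6,18] → ·
    (2,6)@(5, 13): e=[4,46,-6] → ·
    (3,6)@(7, 13): e=[16,30,-2] → ·
    (2,7)@(5, 15): e=[0,66,-22] → ·  [on edge]
    (3,10)@(7, 21): e=[0,110,-66] → ·  [on edge]
  covered (6 px):
    · · · · · · · ·
    · · · · · · · ·
    · · · · · · · ·
    · █ · · · · · ·
    · █ █ · · · · ·
    · · █ █ · · · ·
    · · · · █ · · ·
    · · · · · · · ·
    · · · · · · · ·
    · · · · · · · ·
    · · · · · · · ·

Result: [[1,3],[1,4],[2,4],[2,5],[3,5],[4,6]]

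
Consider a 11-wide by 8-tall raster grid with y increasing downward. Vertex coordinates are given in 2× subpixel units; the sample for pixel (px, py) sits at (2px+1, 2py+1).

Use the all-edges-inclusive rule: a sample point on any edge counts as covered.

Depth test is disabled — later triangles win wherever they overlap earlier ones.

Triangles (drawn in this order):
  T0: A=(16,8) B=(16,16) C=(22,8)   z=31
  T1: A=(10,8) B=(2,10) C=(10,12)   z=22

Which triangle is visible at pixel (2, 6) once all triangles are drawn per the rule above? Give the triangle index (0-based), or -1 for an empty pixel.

T0:
  2·area = 48  (B↔C swapped to make it positive)
  edge (16, 8)→(22, 8): d=(6,0) inclusive
  edge (22, 8)→(16, 16): d=(-6,8) inclusive
  edge (16, 16)→(16, 8): d=(0,-8) inclusive
    (8,4)@(17, 9): e=[6,34,8] → X
    (9,4)@(19, 9): e=[6,18,24] → X
    (10,4)@(21, 9): e=[6,2,40] → X
    (8,5)@(17, 11): e=[18,22,8] → X
    (10,5)@(21, 11): e=[18,-10,40] → .
    (8,6)@(17, 13): e=[30,10,8] → X
    (9,6)@(19, 13): e=[30,-6,24] → .
    (8,7)@(17, 15): e=[42,-2,8] → .
  covered (6 px):
    . . . . . . . . . . .
    . . . . . . . . . . .
    . . . . . . . . . . .
    . . . . . . . . . . .
    . . . . . . . . X X X
    . . . . . . . . X X .
    . . . . . . . . X . .
    . . . . . . . . . . .
T1:
  2·area = 32  (B↔C swapped to make it positive)
  edge (10, 8)→(10, 12): d=(0,4) inclusive
  edge (10, 12)→(2, 10): d=(-8,-2) inclusive
  edge (2, 10)→(10, 8): d=(8,-2) inclusive
    (3,4)@(7, 9): e=[12,18,2] → X
    (4,4)@(9, 9): e=[4,22,6] → X
    (5,4)@(11, 9): e=[-4,26,10] → .
    (3,5)@(7, 11): e=[12,2,18] → X
    (5,5)@(11, 11): e=[-4,10,26] → .
    (3,6)@(7, 13): e=[12,-14,34] → .
    (4,6)@(9, 13): e=[4,-10,38] → .
  covered (4 px):
    . . . . . . . . . . .
    . . . . . . . . . . .
    . . . . . . . . . . .
    . . . . . . . . . . .
    . . . X X . . . . . .
    . . . X X . . . . . .
    . . . . . . . . . . .
    . . . . . . . . . . .

Z-buffer (winner per pixel, '.' = empty):
  . . . . . . . . . . .
  . . . . . . . . . . .
  . . . . . . . . . . .
  . . . . . . . . . . .
  . . . 1 1 . . . 0 0 0
  . . . 1 1 . . . 0 0 .
  . . . . . . . . 0 . .
  . . . . . . . . . . .

Final: -1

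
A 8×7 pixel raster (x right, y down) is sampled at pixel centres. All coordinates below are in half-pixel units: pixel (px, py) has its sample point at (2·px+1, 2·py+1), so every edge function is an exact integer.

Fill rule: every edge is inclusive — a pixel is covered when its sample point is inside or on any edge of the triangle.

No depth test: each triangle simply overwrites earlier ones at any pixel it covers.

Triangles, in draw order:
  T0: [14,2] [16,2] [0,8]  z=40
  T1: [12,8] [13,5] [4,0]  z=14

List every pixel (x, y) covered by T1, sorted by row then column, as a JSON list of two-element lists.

T0:
  2·area = 12
  edge (14, 2)→(16, 2): d=(2,0) inclusive
  edge (16, 2)→(0, 8): d=(-16,6) inclusive
  edge (0, 8)→(14, 2): d=(14,-6) inclusive
    (6,1)@(13, 3): e=[2,2,8] → X
    (7,1)@(15, 3): e=[2,-10,20] → .
    (3,2)@(7, 5): e=[6,6,0] → X  [on edge]
    (4,2)@(9, 5): e=[6,-6,12] → .
    (6,2)@(13, 5): e=[6,-30,36] → .
    (3,3)@(7, 7): e=[10,-26,28] → .
  covered (2 px):
    . . . . . . . .
    . . . . . . X .
    . . . X . . . .
    . . . . . . . .
    . . . . . . . .
    . . . . . . . .
    . . . . . . . .
T1:
  2·area = 32  (B↔C swapped to make it positive)
  edge (12, 8)→(4, 0): d=(-8,-8) inclusive
  edge (4, 0)→(13, 5): d=(9,5) inclusive
  edge (13, 5)→(12, 8): d=(-1,3) inclusive
    (2,0)@(5, 1): e=[0,4,28] → X  [on edge]
    (3,0)@(7, 1): e=[16,-6,22] → .
    (2,1)@(5, 3): e=[-16,22,26] → .
    (3,1)@(7, 3): e=[0,12,20] → X  [on edge]
    (4,1)@(9, 3): e=[16,2,14] → X
    (5,1)@(11, 3): e=[32,-8,8] → .
    (3,2)@(7, 5): e=[-16,30,18] → .
    (4,2)@(9, 5): e=[0,20,12] → X  [on edge]
    (5,2)@(11, 5): e=[16,10,6] → X
    (6,2)@(13, 5): e=[32,0,0] → X  [on edge]
    (7,2)@(15, 5): e=[48,-10,-6] → .
    (4,3)@(9, 7): e=[-16,38,10] → .
    (5,3)@(11, 7): e=[0,28,4] → X  [on edge]
    (6,4)@(13, 9): e=[0,36,-4] → .  [on edge]
    (5,5)@(11, 11): e=[-32,64,0] → .  [on edge]
    (7,5)@(15, 11): e=[0,44,-12] → .  [on edge]
  covered (7 px):
    . . X . . . . .
    . . . X X . . .
    . . . . X X X .
    . . . . . X . .
    . . . . . . . .
    . . . . . . . .
    . . . . . . . .

Final: [[2,0],[3,1],[4,1],[4,2],[5,2],[6,2],[5,3]]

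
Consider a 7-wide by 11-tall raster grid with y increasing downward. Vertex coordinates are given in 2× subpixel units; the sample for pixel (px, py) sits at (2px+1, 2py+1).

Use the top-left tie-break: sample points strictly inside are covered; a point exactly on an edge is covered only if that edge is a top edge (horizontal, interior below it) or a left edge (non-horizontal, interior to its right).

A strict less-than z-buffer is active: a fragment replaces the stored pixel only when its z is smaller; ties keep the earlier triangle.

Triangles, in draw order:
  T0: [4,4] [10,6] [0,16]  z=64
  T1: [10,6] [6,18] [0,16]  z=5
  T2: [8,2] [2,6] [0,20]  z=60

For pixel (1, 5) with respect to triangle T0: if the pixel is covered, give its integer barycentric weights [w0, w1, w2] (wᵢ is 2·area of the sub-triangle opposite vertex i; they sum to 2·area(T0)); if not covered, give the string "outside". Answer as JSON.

T0:
  2·area = 80
  edge (4, 4)→(10, 6): d=(6,2) right/bottom  bias=-1
  edge (10, 6)→(0, 16): d=(-10,10) right/bottom  bias=-1
  edge (0, 16)→(4, 4): d=(4,-12) top-left  bias=+0
    (2,0)@(5, 1): e=[-20,100,0] → ·  [on edge]
    (0,1)@(1, 3): e=[0,120,-40] → ·  [on edge]
    (6,1)@(13, 3): e=[-24,0,104] → ·  [on edge]
    (2,2)@(5, 5): e=[4,60,16] → #
    (3,2)@(7, 5): e=[0,40,40] → ·  [on edge]
    (5,2)@(11, 5): e=[-8,0,88] → ·  [on edge]
    (1,3)@(3, 7): e=[20,60,0] → #  [on edge]
    (3,3)@(7, 7): e=[12,20,48] → #
    (4,3)@(9, 7): e=[8,0,72] → ·  [on edge]
    (6,3)@(13, 7): e=[0,-40,120] → ·  [on edge]
    (1,4)@(3, 9): e=[32,40,8] → #
    (3,4)@(7, 9): e=[24,0,56] → ·  [on edge]
    (2,5)@(5, 11): e=[40,0,40] → ·  [on edge]
    (0,6)@(1, 13): e=[60,20,0] → #  [on edge]
    (1,6)@(3, 13): e=[56,0,24] → ·  [on edge]
    (0,7)@(1, 15): e=[72,0,8] → ·  [on edge]
  covered (8 px):
    · · · · · · ·
    · · · · · · ·
    · · # · · · ·
    · # # # · · ·
    · # # · · · ·
    · # · · · · ·
    # · · · · · ·
    · · · · · · ·
    · · · · · · ·
    · · · · · · ·
    · · · · · · ·
T1:
  2·area = 80
  edge (10, 6)→(6, 18): d=(-4,12) right/bottom  bias=-1
  edge (6, 18)→(0, 16): d=(-6,-2) top-left  bias=+0
  edge (0, 16)→(10, 6): d=(10,-10) top-left  bias=+0
    (5,1)@(11, 3): e=[0,100,-20] → ·  [on edge]
    (6,1)@(13, 3): e=[-24,104,0] → ·  [on edge]
    (5,2)@(11, 5): e=[-8,88,0] → ·  [on edge]
    (4,3)@(9, 7): e=[8,72,0] → #  [on edge]
    (5,3)@(11, 7): e=[-16,76,20] → ·
    (3,4)@(7, 9): e=[24,56,0] → #  [on edge]
    (4,4)@(9, 9): e=[0,60,20] → ·  [on edge]
    (2,5)@(5, 11): e=[40,40,0] → #  [on edge]
    (4,5)@(9, 11): e=[-8,48,40] → ·
    (1,6)@(3, 13): e=[56,24,0] → #  [on edge]
    (4,6)@(9, 13): e=[-16,36,60] → ·
    (0,7)@(1, 15): e=[72,8,0] → #  [on edge]
    (3,7)@(7, 15): e=[0,20,60] → ·  [on edge]
    (1,8)@(3, 17): e=[40,0,40] → #  [on edge]
    (4,9)@(9, 19): e=[-40,0,120] → ·  [on edge]
    (2,10)@(5, 21): e=[0,-20,100] → ·  [on edge]
  covered (12 px):
    · · · · · · ·
    · · · · · · ·
    · · · · · · ·
    · · · · # · ·
    · · · # · · ·
    · · # # · · ·
    · # # # · · ·
    # # # · · · ·
    · # # · · · ·
    · · · · · · ·
    · · · · · · ·
T2:
  2·area = 76  (B↔C swapped to make it positive)
  edge (8, 2)→(0, 20): d=(-8,18) right/bottom  bias=-1
  edge (0, 20)→(2, 6): d=(2,-14) top-left  bias=+0
  edge (2, 6)→(8, 2): d=(6,-4) top-left  bias=+0
    (3,1)@(7, 3): e=[10,64,2] → #
    (4,1)@(9, 3): e=[-26,92,10] → ·
    (2,2)@(5, 5): e=[30,40,6] → #
    (3,2)@(7, 5): e=[-6,68,14] → ·
    (1,3)@(3, 7): e=[50,16,10] → #
    (3,3)@(7, 7): e=[-22,72,26] → ·
    (1,4)@(3, 9): e=[34,20,22] → #
    (2,4)@(5, 9): e=[-2,48,30] → ·
    (1,5)@(3, 11): e=[18,24,34] → #
    (2,5)@(5, 11): e=[-18,52,42] → ·
    (0,6)@(1, 13): e=[38,0,38] → #  [on edge]
    (2,6)@(5, 13): e=[-34,56,54] → ·
  covered (10 px):
    · · · · · · ·
    · · · # · · ·
    · · # · · · ·
    · # # · · · ·
    · # · · · · ·
    · # · · · · ·
    # # · · · · ·
    # · · · · · ·
    # · · · · · ·
    · · · · · · ·
    · · · · · · ·

Final: [20,16,44]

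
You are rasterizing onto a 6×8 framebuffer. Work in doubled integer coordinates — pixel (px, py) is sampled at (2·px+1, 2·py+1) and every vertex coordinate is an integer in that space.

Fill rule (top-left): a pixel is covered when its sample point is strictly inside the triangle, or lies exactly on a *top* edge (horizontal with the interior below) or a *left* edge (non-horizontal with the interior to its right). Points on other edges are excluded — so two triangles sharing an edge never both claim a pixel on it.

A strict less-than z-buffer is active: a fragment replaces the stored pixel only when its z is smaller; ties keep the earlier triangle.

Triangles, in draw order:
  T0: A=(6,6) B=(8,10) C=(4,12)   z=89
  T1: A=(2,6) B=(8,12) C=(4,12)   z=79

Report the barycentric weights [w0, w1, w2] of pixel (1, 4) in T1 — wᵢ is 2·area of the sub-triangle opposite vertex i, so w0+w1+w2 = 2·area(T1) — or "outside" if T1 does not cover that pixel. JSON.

T0:
  2·area = 20
  edge (6, 6)→(8, 10): d=(2,4) right/bottom  bias=-1
  edge (8, 10)→(4, 12): d=(-4,2) right/bottom  bias=-1
  edge (4, 12)→(6, 6): d=(2,-6) top-left  bias=+0
    (3,1)@(7, 3): e=[-10,30,0] → .  [on edge]
    (2,4)@(5, 9): e=[10,10,0] → X  [on edge]
    (3,4)@(7, 9): e=[2,6,12] → X
    (4,4)@(9, 9): e=[-6,2,24] → .
    (2,5)@(5, 11): e=[14,2,4] → X
    (3,5)@(7, 11): e=[6,-2,16] → .
    (2,6)@(5, 13): e=[18,-6,8] → .
    (1,7)@(3, 15): e=[30,-10,0] → .  [on edge]
  covered (3 px):
    . . . . . .
    . . . . . .
    . . . . . .
    . . . . . .
    . . X X . .
    . . X . . .
    . . . . . .
    . . . . . .
T1:
  2·area = 24
  edge (2, 6)→(8, 12): d=(6,6) right/bottom  bias=-1
  edge (8, 12)→(4, 12): d=(-4,0) right/bottom  bias=-1
  edge (4, 12)→(2, 6): d=(-2,-6) top-left  bias=+0
    (0,1)@(1, 3): e=[-12,36,0] → .  [on edge]
    (0,2)@(1, 5): e=[0,28,-4] → .  [on edge]
    (1,3)@(3, 7): e=[0,20,4] → .  [on edge]
    (1,4)@(3, 9): e=[12,12,0] → X  [on edge]
    (2,4)@(5, 9): e=[0,12,12] → .  [on edge]
    (1,5)@(3, 11): e=[24,4,-4] → .
    (2,5)@(5, 11): e=[12,4,8] → X
    (3,5)@(7, 11): e=[0,4,20] → .  [on edge]
    (2,6)@(5, 13): e=[24,-4,4] → .
    (4,6)@(9, 13): e=[0,-4,28] → .  [on edge]
    (2,7)@(5, 15): e=[36,-12,0] → .  [on edge]
    (5,7)@(11, 15): e=[0,-12,36] → .  [on edge]
  covered (2 px):
    . . . . . .
    . . . . . .
    . . . . . .
    . . . . . .
    . X . . . .
    . . X . . .
    . . . . . .
    . . . . . .

Result: [12,0,12]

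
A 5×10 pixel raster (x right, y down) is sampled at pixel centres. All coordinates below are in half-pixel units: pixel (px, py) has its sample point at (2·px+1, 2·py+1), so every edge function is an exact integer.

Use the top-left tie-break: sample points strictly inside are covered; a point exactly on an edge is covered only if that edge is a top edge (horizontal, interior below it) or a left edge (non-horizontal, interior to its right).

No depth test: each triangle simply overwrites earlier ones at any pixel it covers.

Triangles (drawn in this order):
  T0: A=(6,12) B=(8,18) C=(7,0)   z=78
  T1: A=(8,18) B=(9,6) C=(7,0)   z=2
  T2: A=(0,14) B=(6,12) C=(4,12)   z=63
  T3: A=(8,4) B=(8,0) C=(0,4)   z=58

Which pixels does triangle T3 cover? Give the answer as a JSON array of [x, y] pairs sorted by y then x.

T0:
  2·area = 30  (B↔C swapped to make it positive)
  edge (6, 12)→(7, 0): d=(1,-12) top-left  bias=+0
  edge (7, 0)→(8, 18): d=(1,18) right/bottom  bias=-1
  edge (8, 18)→(6, 12): d=(-2,-6) top-left  bias=+0
    (3,0)@(7, 1): e=[1,1,28] → X
    (4,0)@(9, 1): e=[25,-35,40] → .
    (1,1)@(3, 3): e=[-45,75,0] → .  [on edge]
    (3,1)@(7, 3): e=[3,3,24] → X
    (4,1)@(9, 3): e=[27,-33,36] → .
    (3,2)@(7, 5): e=[5,5,20] → X
    (4,2)@(9, 5): e=[29,-31,32] → .
    (3,3)@(7, 7): e=[7,7,16] → X
    (4,3)@(9, 7): e=[31,-29,28] → .
    (2,4)@(5, 9): e=[-15,45,0] → .  [on edge]
    (3,4)@(7, 9): e=[9,9,12] → X
    (4,4)@(9, 9): e=[33,-27,24] → .
    (3,7)@(7, 15): e=[15,15,0] → X  [on edge]
  covered (8 px):
    . . . X .
    . . . X .
    . . . X .
    . . . X .
    . . . X .
    . . . X .
    . . . X .
    . . . X .
    . . . . .
    . . . . .
T1:
  2·area = 30  (B↔C swapped to make it positive)
  edge (8, 18)→(7, 0): d=(-1,-18) top-left  bias=+0
  edge (7, 0)→(9, 6): d=(2,6) right/bottom  bias=-1
  edge (9, 6)→(8, 18): d=(-1,12) right/bottom  bias=-1
  covered (0 px):
    . . . . .
    . . . . .
    . . . . .
    . . . . .
    . . . . .
    . . . . .
    . . . . .
    . . . . .
    . . . . .
    . . . . .
T2:
  2·area = 4  (B↔C swapped to make it positive)
  edge (0, 14)→(4, 12): d=(4,-2) top-left  bias=+0
  edge (4, 12)→(6, 12): d=(2,0) top-left  bias=+0
  edge (6, 12)→(0, 14): d=(-6,2) right/bottom  bias=-1
    (4,5)@(9, 11): e=[6,-2,0] → .  [on edge]
    (1,6)@(3, 13): e=[2,2,0] → .  [on edge]
  covered (0 px):
    . . . . .
    . . . . .
    . . . . .
    . . . . .
    . . . . .
    . . . . .
    . . . . .
    . . . . .
    . . . . .
    . . . . .
T3:
  2·area = 32  (B↔C swapped to make it positive)
  edge (8, 4)→(0, 4): d=(-8,0) right/bottom  bias=-1
  edge (0, 4)→(8, 0): d=(8,-4) top-left  bias=+0
  edge (8, 0)→(8, 4): d=(0,4) right/bottom  bias=-1
    (3,0)@(7, 1): e=[24,4,4] → X
    (4,0)@(9, 1): e=[24,12,-4] → .
    (1,1)@(3, 3): e=[8,4,20] → X
    (2,1)@(5, 3): e=[8,12,12] → X
    (4,1)@(9, 3): e=[8,28,-4] → .
    (1,2)@(3, 5): e=[-8,20,20] → .
    (2,2)@(5, 5): e=[-8,28,12] → .
    (3,2)@(7, 5): e=[-8,36,4] → .
  covered (4 px):
    . . . X .
    . X X X .
    . . . . .
    . . . . .
    . . . . .
    . . . . .
    . . . . .
    . . . . .
    . . . . .
    . . . . .

Final: [[3,0],[1,1],[2,1],[3,1]]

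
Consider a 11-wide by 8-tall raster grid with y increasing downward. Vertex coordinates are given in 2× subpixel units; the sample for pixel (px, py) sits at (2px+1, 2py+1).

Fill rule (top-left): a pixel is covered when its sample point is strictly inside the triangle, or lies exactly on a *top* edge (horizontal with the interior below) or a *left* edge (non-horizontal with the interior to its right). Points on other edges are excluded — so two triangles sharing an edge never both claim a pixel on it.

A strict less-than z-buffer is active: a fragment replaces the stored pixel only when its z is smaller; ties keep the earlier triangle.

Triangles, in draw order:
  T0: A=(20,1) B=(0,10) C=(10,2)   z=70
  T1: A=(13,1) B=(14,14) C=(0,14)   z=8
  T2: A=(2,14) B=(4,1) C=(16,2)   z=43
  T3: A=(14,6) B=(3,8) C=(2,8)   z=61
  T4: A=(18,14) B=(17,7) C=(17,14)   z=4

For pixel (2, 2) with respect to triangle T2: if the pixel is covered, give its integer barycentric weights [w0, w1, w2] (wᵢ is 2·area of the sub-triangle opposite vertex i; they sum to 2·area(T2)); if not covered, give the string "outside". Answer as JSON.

T0:
  2·area = 70
  edge (20, 1)→(0, 10): d=(-20,9) right/bottom  bias=-1
  edge (0, 10)→(10, 2): d=(10,-8) top-left  bias=+0
  edge (10, 2)→(20, 1): d=(10,-1) top-left  bias=+0
    (4,1)@(9, 3): e=[59,2,9] → #
    (5,1)@(11, 3): e=[41,18,11] → #
    (6,1)@(13, 3): e=[23,34,13] → #
    (7,1)@(15, 3): e=[5,50,15] → #
    (8,1)@(17, 3): e=[-13,66,17] → ·
    (3,2)@(7, 5): e=[37,6,27] → #
    (6,2)@(13, 5): e=[-17,54,33] → ·
    (7,2)@(15, 5): e=[-35,70,35] → ·
    (2,3)@(5, 7): e=[15,10,45] → #
    (3,3)@(7, 7): e=[-3,26,47] → ·
    (4,3)@(9, 7): e=[-21,42,49] → ·
    (5,3)@(11, 7): e=[-39,58,51] → ·
  covered (8 px):
    · · · · · · · · · · ·
    · · · · # # # # · · ·
    · · · # # # · · · · ·
    · · # · · · · · · · ·
    · · · · · · · · · · ·
    · · · · · · · · · · ·
    · · · · · · · · · · ·
    · · · · · · · · · · ·
T1:
  2·area = 182
  edge (13, 1)→(14, 14): d=(1,13) right/bottom  bias=-1
  edge (14, 14)→(0, 14): d=(-14,0) right/bottom  bias=-1
  edge (0, 14)→(13, 1): d=(13,-13) top-left  bias=+0
    (6,0)@(13, 1): e=[0,182,0] → ·  [on edge]
    (5,1)@(11, 3): e=[28,154,0] → #  [on edge]
    (6,1)@(13, 3): e=[2,154,26] → #
    (7,1)@(15, 3): e=[-24,154,52] → ·
    (4,2)@(9, 5): e=[56,126,0] → #  [on edge]
    (7,2)@(15, 5): e=[-22,126,78] → ·
    (3,3)@(7, 7): e=[84,98,0] → #  [on edge]
    (7,3)@(15, 7): e=[-20,98,104] → ·
    (2,4)@(5, 9): e=[112,70,0] → #  [on edge]
    (7,4)@(15, 9): e=[-18,70,130] → ·
    (1,5)@(3, 11): e=[140,42,0] → #  [on edge]
    (7,5)@(15, 11): e=[-16,42,156] → ·
    (0,6)@(1, 13): e=[168,14,0] → #  [on edge]
  covered (27 px):
    · · · · · · · · · · ·
    · · · · · # # · · · ·
    · · · · # # # · · · ·
    · · · # # # # · · · ·
    · · # # # # # · · · ·
    · # # # # # # · · · ·
    # # # # # # # · · · ·
    · · · · · · · · · · ·
T2:
  2·area = 158
  edge (2, 14)→(4, 1): d=(2,-13) top-left  bias=+0
  edge (4, 1)→(16, 2): d=(12,1) right/bottom  bias=-1
  edge (16, 2)→(2, 14): d=(-14,12) right/bottom  bias=-1
    (2,1)@(5, 3): e=[17,23,118] → #
    (3,1)@(7, 3): e=[43,21,94] → #
    (4,1)@(9, 3): e=[69,19,70] → #
    (5,1)@(11, 3): e=[95,17,46] → #
    (6,1)@(13, 3): e=[121,15,22] → #
    (7,1)@(15, 3): e=[147,13,-2] → ·
    (2,2)@(5, 5): e=[21,47,90] → #
    (6,2)@(13, 5): e=[125,39,-6] → ·
    (2,3)@(5, 7): e=[25,71,62] → #
    (5,3)@(11, 7): e=[103,65,-10] → ·
    (1,4)@(3, 9): e=[3,97,58] → #
    (4,4)@(9, 9): e=[81,91,-14] → ·
  covered (18 px):
    · · · · · · · · · · ·
    · · # # # # # · · · ·
    · · # # # # · · · · ·
    · · # # # · · · · · ·
    · # # # · · · · · · ·
    · # # · · · · · · · ·
    · # · · · · · · · · ·
    · · · · · · · · · · ·
T3:
  2·area = 2
  edge (14, 6)→(3, 8): d=(-11,2) right/bottom  bias=-1
  edge (3, 8)→(2, 8): d=(-1,0) right/bottom  bias=-1
  edge (2, 8)→(14, 6): d=(12,-2) top-left  bias=+0
  covered (0 px):
    · · · · · · · · · · ·
    · · · · · · · · · · ·
    · · · · · · · · · · ·
    · · · · · · · · · · ·
    · · · · · · · · · · ·
    · · · · · · · · · · ·
    · · · · · · · · · · ·
    · · · · · · · · · · ·
T4:
  2·area = 7  (B↔C swapped to make it positive)
  edge (18, 14)→(17, 14): d=(-1,0) right/bottom  bias=-1
  edge (17, 14)→(17, 7): d=(0,-7) top-left  bias=+0
  edge (17, 7)→(18, 14): d=(1,7) right/bottom  bias=-1
    (8,0)@(17, 1): e=[13,0,-6] → ·  [on edge]
    (8,1)@(17, 3): e=[11,0,-4] → ·  [on edge]
    (8,2)@(17, 5): e=[9,0,-2] → ·  [on edge]
    (8,3)@(17, 7): e=[7,0,0] → ·  [on edge]
    (8,4)@(17, 9): e=[5,0,2] → #  [on edge]
    (9,4)@(19, 9): e=[5,14,-12] → ·
    (8,5)@(17, 11): e=[3,0,4] → #  [on edge]
    (9,5)@(19, 11): e=[3,14,-10] → ·
    (8,6)@(17, 13): e=[1,0,6] → #  [on edge]
    (9,6)@(19, 13): e=[1,14,-8] → ·
    (8,7)@(17, 15): e=[-1,0,8] → ·  [on edge]
  covered (3 px):
    · · · · · · · · · · ·
    · · · · · · · · · · ·
    · · · · · · · · · · ·
    · · · · · · · · · · ·
    · · · · · · · · # · ·
    · · · · · · · · # · ·
    · · · · · · · · # · ·
    · · · · · · · · · · ·

Result: [47,90,21]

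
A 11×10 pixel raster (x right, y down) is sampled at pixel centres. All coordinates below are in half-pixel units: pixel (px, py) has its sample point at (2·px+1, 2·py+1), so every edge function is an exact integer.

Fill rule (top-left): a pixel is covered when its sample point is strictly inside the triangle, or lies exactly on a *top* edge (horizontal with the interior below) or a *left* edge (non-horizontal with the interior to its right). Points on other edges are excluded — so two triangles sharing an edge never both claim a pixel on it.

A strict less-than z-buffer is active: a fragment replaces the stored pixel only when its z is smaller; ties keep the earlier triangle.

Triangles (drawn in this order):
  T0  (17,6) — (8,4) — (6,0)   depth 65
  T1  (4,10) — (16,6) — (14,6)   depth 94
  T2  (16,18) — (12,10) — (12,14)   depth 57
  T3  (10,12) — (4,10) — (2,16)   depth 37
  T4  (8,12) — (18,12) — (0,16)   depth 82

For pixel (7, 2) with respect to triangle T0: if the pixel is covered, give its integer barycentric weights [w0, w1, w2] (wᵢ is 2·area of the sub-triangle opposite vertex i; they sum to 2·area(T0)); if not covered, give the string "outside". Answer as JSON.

T0:
  2·area = 32
  edge (17, 6)→(8, 4): d=(-9,-2) top-left  bias=+0
  edge (8, 4)→(6, 0): d=(-2,-4) top-left  bias=+0
  edge (6, 0)→(17, 6): d=(11,6) right/bottom  bias=-1
    (3,0)@(7, 1): e=[25,2,5] → X
    (4,0)@(9, 1): e=[29,10,-7] → .
    (3,1)@(7, 3): e=[7,-2,27] → .
    (4,1)@(9, 3): e=[11,6,15] → X
    (5,1)@(11, 3): e=[15,14,3] → X
    (6,1)@(13, 3): e=[19,22,-9] → .
    (4,2)@(9, 5): e=[-7,2,37] → .
    (5,2)@(11, 5): e=[-3,10,25] → .
    (6,2)@(13, 5): e=[1,18,13] → X
    (7,2)@(15, 5): e=[5,26,1] → X
    (8,2)@(17, 5): e=[9,34,-11] → .
    (6,3)@(13, 7): e=[-17,14,35] → .
  covered (5 px):
    . . . X . . . . . . .
    . . . . X X . . . . .
    . . . . . . X X . . .
    . . . . . . . . . . .
    . . . . . . . . . . .
    . . . . . . . . . . .
    . . . . . . . . . . .
    . . . . . . . . . . .
    . . . . . . . . . . .
    . . . . . . . . . . .
T1:
  2·area = 8  (B↔C swapped to make it positive)
  edge (4, 10)→(14, 6): d=(10,-4) top-left  bias=+0
  edge (14, 6)→(16, 6): d=(2,0) top-left  bias=+0
  edge (16, 6)→(4, 10): d=(-12,4) right/bottom  bias=-1
    (9,2)@(19, 5): e=[10,-2,0] → .  [on edge]
    (6,3)@(13, 7): e=[6,2,0] → .  [on edge]
    (3,4)@(7, 9): e=[2,6,0] → .  [on edge]
    (0,5)@(1, 11): e=[-2,10,0] → .  [on edge]
  covered (0 px):
    . . . . . . . . . . .
    . . . . . . . . . . .
    . . . . . . . . . . .
    . . . . . . . . . . .
    . . . . . . . . . . .
    . . . . . . . . . . .
    . . . . . . . . . . .
    . . . . . . . . . . .
    . . . . . . . . . . .
    . . . . . . . . . . .
T2:
  2·area = 16  (B↔C swapped to make it positive)
  edge (16, 18)→(12, 14): d=(-4,-4) top-left  bias=+0
  edge (12, 14)→(12, 10): d=(0,-4) top-left  bias=+0
  edge (12, 10)→(16, 18): d=(4,8) right/bottom  bias=-1
    (0,1)@(1, 3): e=[0,-44,60] → .  [on edge]
    (1,2)@(3, 5): e=[0,-36,52] → .  [on edge]
    (2,3)@(5, 7): e=[0,-28,44] → .  [on edge]
    (3,4)@(7, 9): e=[0,-20,36] → .  [on edge]
    (4,5)@(9, 11): e=[0,-12,28] → .  [on edge]
    (5,6)@(11, 13): e=[0,-4,20] → .  [on edge]
    (6,6)@(13, 13): e=[8,4,4] → X
    (7,6)@(15, 13): e=[16,12,-12] → .
    (6,7)@(13, 15): e=[0,4,12] → X  [on edge]
    (7,7)@(15, 15): e=[8,12,-4] → .
    (6,8)@(13, 17): e=[-8,4,20] → .
    (7,8)@(15, 17): e=[0,12,4] → X  [on edge]
    (8,9)@(17, 19): e=[0,20,-4] → .  [on edge]
  covered (3 px):
    . . . . . . . . . . .
    . . . . . . . . . . .
    . . . . . . . . . . .
    . . . . . . . . . . .
    . . . . . . . . . . .
    . . . . . . . . . . .
    . . . . . . X . . . .
    . . . . . . X . . . .
    . . . . . . . X . . .
    . . . . . . . . . . .
T3:
  2·area = 40  (B↔C swapped to make it positive)
  edge (10, 12)→(2, 16): d=(-8,4) right/bottom  bias=-1
  edge (2, 16)→(4, 10): d=(2,-6) top-left  bias=+0
  edge (4, 10)→(10, 12): d=(6,2) right/bottom  bias=-1
    (3,0)@(7, 1): e=[100,0,-60] → .  [on edge]
    (2,3)@(5, 7): e=[60,0,-20] → .  [on edge]
    (0,4)@(1, 9): e=[60,-20,0] → .  [on edge]
    (2,5)@(5, 11): e=[28,8,4] → X
    (3,5)@(7, 11): e=[20,20,0] → .  [on edge]
    (1,6)@(3, 13): e=[20,0,20] → X  [on edge]
    (3,6)@(7, 13): e=[4,24,12] → X
    (4,6)@(9, 13): e=[-4,36,8] → .
    (6,6)@(13, 13): e=[-20,60,0] → .  [on edge]
    (1,7)@(3, 15): e=[4,4,32] → X
    (2,7)@(5, 15): e=[-4,16,28] → .
    (3,7)@(7, 15): e=[-12,28,24] → .
    (9,7)@(19, 15): e=[-60,100,0] → .  [on edge]
    (0,9)@(1, 19): e=[-20,0,60] → .  [on edge]
  covered (5 px):
    . . . . . . . . . . .
    . . . . . . . . . . .
    . . . . . . . . . . .
    . . . . . . . . . . .
    . . . . . . . . . . .
    . . X . . . . . . . .
    . X X X . . . . . . .
    . X . . . . . . . . .
    . . . . . . . . . . .
    . . . . . . . . . . .
T4:
  2·area = 40
  edge (8, 12)→(18, 12): d=(10,0) top-left  bias=+0
  edge (18, 12)→(0, 16): d=(-18,4) right/bottom  bias=-1
  edge (0, 16)→(8, 12): d=(8,-4) top-left  bias=+0
    (3,6)@(7, 13): e=[10,26,4] → X
    (4,6)@(9, 13): e=[10,18,12] → X
    (5,6)@(11, 13): e=[10,10,20] → X
    (6,6)@(13, 13): e=[10,2,28] → X
    (7,6)@(15, 13): e=[10,-6,36] → .
    (1,7)@(3, 15): e=[30,6,4] → X
    (2,7)@(5, 15): e=[30,-2,12] → .
    (3,7)@(7, 15): e=[30,-10,20] → .
    (4,7)@(9, 15): e=[30,-18,28] → .
    (5,7)@(11, 15): e=[30,-26,36] → .
    (6,7)@(13, 15): e=[30,-34,44] → .
    (1,8)@(3, 17): e=[50,-30,20] → .
  covered (5 px):
    . . . . . . . . . . .
    . . . . . . . . . . .
    . . . . . . . . . . .
    . . . . . . . . . . .
    . . . . . . . . . . .
    . . . . . . . . . . .
    . . . X X X X . . . .
    . X . . . . . . . . .
    . . . . . . . . . . .
    . . . . . . . . . . .

Result: [26,1,5]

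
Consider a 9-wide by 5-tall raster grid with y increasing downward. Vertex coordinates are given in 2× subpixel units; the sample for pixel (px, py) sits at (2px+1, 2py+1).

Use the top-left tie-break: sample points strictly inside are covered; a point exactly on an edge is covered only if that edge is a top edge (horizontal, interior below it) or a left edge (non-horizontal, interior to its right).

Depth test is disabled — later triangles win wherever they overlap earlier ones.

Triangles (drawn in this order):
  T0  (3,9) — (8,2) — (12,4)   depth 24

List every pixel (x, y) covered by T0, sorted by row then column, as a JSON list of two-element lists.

T0:
  2·area = 38
  edge (3, 9)→(8, 2): d=(5,-7) top-left  bias=+0
  edge (8, 2)→(12, 4): d=(4,2) right/bottom  bias=-1
  edge (12, 4)→(3, 9): d=(-9,5) right/bottom  bias=-1
    (4,1)@(9, 3): e=[12,2,24] → #
    (5,1)@(11, 3): e=[26,-2,14] → ·
    (3,2)@(7, 5): e=[8,14,16] → #
    (5,2)@(11, 5): e=[36,6,-4] → ·
    (2,3)@(5, 7): e=[4,26,8] → #
    (3,3)@(7, 7): e=[18,22,-2] → ·
    (4,3)@(9, 7): e=[32,18,-12] → ·
    (1,4)@(3, 9): e=[0,38,0] → ·  [on edge]
    (2,4)@(5, 9): e=[14,34,-10] → ·
  covered (4 px):
    · · · · · · · · ·
    · · · · # · · · ·
    · · · # # · · · ·
    · · # · · · · · ·
    · · · · · · · · ·

Final: [[4,1],[3,2],[4,2],[2,3]]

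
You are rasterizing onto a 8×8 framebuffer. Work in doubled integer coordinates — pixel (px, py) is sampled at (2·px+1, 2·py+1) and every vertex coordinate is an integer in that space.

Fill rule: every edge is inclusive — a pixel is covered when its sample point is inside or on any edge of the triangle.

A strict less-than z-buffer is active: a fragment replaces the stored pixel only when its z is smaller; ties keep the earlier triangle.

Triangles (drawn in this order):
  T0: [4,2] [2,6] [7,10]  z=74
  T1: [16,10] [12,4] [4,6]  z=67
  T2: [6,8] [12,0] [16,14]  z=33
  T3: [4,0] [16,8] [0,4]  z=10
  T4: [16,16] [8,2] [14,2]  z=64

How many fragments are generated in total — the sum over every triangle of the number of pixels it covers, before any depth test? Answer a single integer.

T0:
  2·area = 28  (B↔C swapped to make it positive)
  edge (4, 2)→(7, 10): d=(3,8) inclusive
  edge (7, 10)→(2, 6): d=(-5,-4) inclusive
  edge (2, 6)→(4, 2): d=(2,-4) inclusive
    (1,2)@(3, 5): e=[17,9,2] → X
    (2,2)@(5, 5): e=[1,17,10] → X
    (3,2)@(7, 5): e=[-15,25,18] → .
    (1,3)@(3, 7): e=[23,-1,6] → .
    (2,3)@(5, 7): e=[7,7,14] → X
    (3,3)@(7, 7): e=[-9,15,22] → .
    (2,4)@(5, 9): e=[13,-3,18] → .
  covered (3 px):
    . . . . . . . .
    . . . . . . . .
    . X X . . . . .
    . . X . . . . .
    . . . . . . . .
    . . . . . . . .
    . . . . . . . .
    . . . . . . . .
T1:
  2·area = 56  (B↔C swapped to make it positive)
  edge (16, 10)→(4, 6): d=(-12,-4) inclusive
  edge (4, 6)→(12, 4): d=(8,-2) inclusive
  edge (12, 4)→(16, 10): d=(4,6) inclusive
    (0,2)@(1, 5): e=[0,-14,70] → .  [on edge]
    (4,2)@(9, 5): e=[32,2,22] → X
    (5,2)@(11, 5): e=[40,6,10] → X
    (6,2)@(13, 5): e=[48,10,-2] → .
    (3,3)@(7, 7): e=[0,14,42] → X  [on edge]
    (6,3)@(13, 7): e=[24,26,6] → X
    (7,3)@(15, 7): e=[32,30,-6] → .
    (3,4)@(7, 9): e=[-24,30,50] → .
    (4,4)@(9, 9): e=[-16,34,38] → .
    (5,4)@(11, 9): e=[-8,38,26] → .
    (6,4)@(13, 9): e=[0,42,14] → X  [on edge]
    (7,4)@(15, 9): e=[8,46,2] → X
  covered (8 px):
    . . . . . . . .
    . . . . . . . .
    . . . . X X . .
    . . . X X X X .
    . . . . . . X X
    . . . . . . . .
    . . . . . . . .
    . . . . . . . .
T2:
  2·area = 116
  edge (6, 8)→(12, 0): d=(6,-8) inclusive
  edge (12, 0)→(16, 14): d=(4,14) inclusive
  edge (16, 14)→(6, 8): d=(-10,-6) inclusive
    (5,1)@(11, 3): e=[10,26,80] → X
    (6,1)@(13, 3): e=[26,-2,92] → .
    (0,2)@(1, 5): e=[-58,174,0] → .  [on edge]
    (4,2)@(9, 5): e=[6,62,48] → X
    (6,2)@(13, 5): e=[38,6,72] → X
    (7,2)@(15, 5): e=[54,-22,84] → .
    (3,3)@(7, 7): e=[2,98,16] → X
    (7,3)@(15, 7): e=[66,-14,64] → .
    (3,4)@(7, 9): e=[14,106,-4] → .
    (4,4)@(9, 9): e=[30,78,8] → X
    (7,4)@(15, 9): e=[78,-6,44] → .
    (4,5)@(9, 11): e=[42,86,-12] → .
    (5,5)@(11, 11): e=[58,58,0] → X  [on edge]
  covered (15 px):
    . . . . . . . .
    . . . . . X . .
    . . . . X X X .
    . . . X X X X .
    . . . . X X X .
    . . . . . X X X
    . . . . . . . X
    . . . . . . . .
T3:
  2·area = 80
  edge (4, 0)→(16, 8): d=(12,8) inclusive
  edge (16, 8)→(0, 4): d=(-16,-4) inclusive
  edge (0, 4)→(4, 0): d=(4,-4) inclusive
    (1,0)@(3, 1): e=[20,60,0] → X  [on edge]
    (2,0)@(5, 1): e=[4,68,8] → X
    (3,0)@(7, 1): e=[-12,76,16] → .
    (0,1)@(1, 3): e=[60,20,0] → X  [on edge]
    (3,1)@(7, 3): e=[12,44,24] → X
    (4,1)@(9, 3): e=[-4,52,32] → .
    (0,2)@(1, 5): e=[84,-12,8] → .
    (1,2)@(3, 5): e=[68,-4,16] → .
    (2,2)@(5, 5): e=[52,4,24] → X
    (4,2)@(9, 5): e=[20,20,40] → X
    (5,2)@(11, 5): e=[4,28,48] → X
    (6,2)@(13, 5): e=[-12,36,56] → .
  covered (11 px):
    . X X . . . . .
    X X X X . . . .
    . . X X X X . .
    . . . . . . X .
    . . . . . . . .
    . . . . . . . .
    . . . . . . . .
    . . . . . . . .
T4:
  2·area = 84
  edge (16, 16)→(8, 2): d=(-8,-14) inclusive
  edge (8, 2)→(14, 2): d=(6,0) inclusive
  edge (14, 2)→(16, 16): d=(2,14) inclusive
    (4,1)@(9, 3): e=[6,6,72] → X
    (5,1)@(11, 3): e=[34,6,44] → X
    (6,1)@(13, 3): e=[62,6,16] → X
    (7,1)@(15, 3): e=[90,6,-12] → .
    (4,2)@(9, 5): e=[-10,18,76] → .
    (5,2)@(11, 5): e=[18,18,48] → X
    (7,2)@(15, 5): e=[74,18,-8] → .
    (5,3)@(11, 7): e=[2,30,52] → X
    (7,3)@(15, 7): e=[58,30,-4] → .
    (5,4)@(11, 9): e=[-14,42,56] → .
    (6,4)@(13, 9): e=[14,42,28] → X
    (7,4)@(15, 9): e=[42,42,0] → X  [on edge]
  covered (11 px):
    . . . . . . . .
    . . . . X X X .
    . . . . . X X .
    . . . . . X X .
    . . . . . . X X
    . . . . . . . X
    . . . . . . . X
    . . . . . . . .

Final: 48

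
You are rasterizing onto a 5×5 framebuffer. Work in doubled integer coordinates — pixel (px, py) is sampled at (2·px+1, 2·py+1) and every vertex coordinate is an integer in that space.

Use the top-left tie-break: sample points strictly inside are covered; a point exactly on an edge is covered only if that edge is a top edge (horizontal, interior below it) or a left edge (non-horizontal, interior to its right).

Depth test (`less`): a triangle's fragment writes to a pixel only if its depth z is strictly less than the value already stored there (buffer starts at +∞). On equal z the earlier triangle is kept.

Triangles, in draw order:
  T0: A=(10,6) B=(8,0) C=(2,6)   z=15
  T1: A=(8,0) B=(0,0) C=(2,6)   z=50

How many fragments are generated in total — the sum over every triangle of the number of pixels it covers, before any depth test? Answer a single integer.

T0:
  2·area = 48  (B↔C swapped to make it positive)
  edge (10, 6)→(2, 6): d=(-8,0) right/bottom  bias=-1
  edge (2, 6)→(8, 0): d=(6,-6) top-left  bias=+0
  edge (8, 0)→(10, 6): d=(2,6) right/bottom  bias=-1
    (3,0)@(7, 1): e=[40,0,8] → █  [on edge]
    (4,0)@(9, 1): e=[40,12,-4] → ·
    (2,1)@(5, 3): e=[24,0,24] → █  [on edge]
    (4,1)@(9, 3): e=[24,24,0] → ·  [on edge]
    (1,2)@(3, 5): e=[8,0,40] → █  [on edge]
    (4,2)@(9, 5): e=[8,36,4] → █
    (0,3)@(1, 7): e=[-8,0,56] → ·  [on edge]
    (1,3)@(3, 7): e=[-8,12,44] → ·
    (2,3)@(5, 7): e=[-8,24,32] → ·
    (3,3)@(7, 7): e=[-8,36,20] → ·
    (4,3)@(9, 7): e=[-8,48,8] → ·
  covered (7 px):
    · · · █ ·
    · · █ █ ·
    · █ █ █ █
    · · · · ·
    · · · · ·
T1:
  2·area = 48  (B↔C swapped to make it positive)
  edge (8, 0)→(2, 6): d=(-6,6) right/bottom  bias=-1
  edge (2, 6)→(0, 0): d=(-2,-6) top-left  bias=+0
  edge (0, 0)→(8, 0): d=(8,0) top-left  bias=+0
    (0,0)@(1, 1): e=[36,4,8] → █
    (1,0)@(3, 1): e=[24,16,8] → █
    (2,0)@(5, 1): e=[12,28,8] → █
    (3,0)@(7, 1): e=[0,40,8] → ·  [on edge]
    (0,1)@(1, 3): e=[24,0,24] → █  [on edge]
    (2,1)@(5, 3): e=[0,24,24] → ·  [on edge]
    (0,2)@(1, 5): e=[12,-4,40] → ·
    (1,2)@(3, 5): e=[0,8,40] → ·  [on edge]
    (0,3)@(1, 7): e=[0,-8,56] → ·  [on edge]
    (1,4)@(3, 9): e=[-24,0,72] → ·  [on edge]
  covered (5 px):
    █ █ █ · ·
    █ █ · · ·
    · · · · ·
    · · · · ·
    · · · · ·

Answer: 12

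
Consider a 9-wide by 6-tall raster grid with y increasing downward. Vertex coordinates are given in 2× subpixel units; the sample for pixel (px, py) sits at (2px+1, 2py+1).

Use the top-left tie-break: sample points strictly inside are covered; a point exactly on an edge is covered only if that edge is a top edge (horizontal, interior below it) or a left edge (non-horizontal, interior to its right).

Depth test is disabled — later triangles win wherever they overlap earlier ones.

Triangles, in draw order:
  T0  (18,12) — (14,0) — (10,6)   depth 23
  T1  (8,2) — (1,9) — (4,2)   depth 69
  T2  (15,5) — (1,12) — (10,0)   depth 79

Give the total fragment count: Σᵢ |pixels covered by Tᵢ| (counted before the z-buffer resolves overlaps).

T0:
  2·area = 72  (B↔C swapped to make it positive)
  edge (18, 12)→(10, 6): d=(-8,-6) top-left  bias=+0
  edge (10, 6)→(14, 0): d=(4,-6) top-left  bias=+0
  edge (14, 0)→(18, 12): d=(4,12) right/bottom  bias=-1
    (6,1)@(13, 3): e=[42,6,24] → █
    (7,1)@(15, 3): e=[54,18,0] → ·  [on edge]
    (5,2)@(11, 5): e=[14,2,56] → █
    (7,2)@(15, 5): e=[38,26,8] → █
    (8,2)@(17, 5): e=[50,38,-16] → ·
    (5,3)@(11, 7): e=[-2,10,64] → ·
    (6,3)@(13, 7): e=[10,22,40] → █
    (8,3)@(17, 7): e=[34,46,-8] → ·
    (6,4)@(13, 9): e=[-6,30,48] → ·
    (7,4)@(15, 9): e=[6,42,24] → █
    (8,4)@(17, 9): e=[18,54,0] → ·  [on edge]
    (7,5)@(15, 11): e=[-10,50,32] → ·
  covered (8 px):
    · · · · · · · · ·
    · · · · · · █ · ·
    · · · · · █ █ █ ·
    · · · · · · █ █ ·
    · · · · · · · █ ·
    · · · · · · · · █
T1:
  2·area = 28
  edge (8, 2)→(1, 9): d=(-7,7) right/bottom  bias=-1
  edge (1, 9)→(4, 2): d=(3,-7) top-left  bias=+0
  edge (4, 2)→(8, 2): d=(4,0) top-left  bias=+0
    (4,0)@(9, 1): e=[0,32,-4] → ·  [on edge]
    (2,1)@(5, 3): e=[14,10,4] → █
    (3,1)@(7, 3): e=[0,24,4] → ·  [on edge]
    (1,2)@(3, 5): e=[14,2,12] → █
    (2,2)@(5, 5): e=[0,16,12] → ·  [on edge]
    (1,3)@(3, 7): e=[0,8,20] → ·  [on edge]
    (0,4)@(1, 9): e=[0,0,28] → ·  [on edge]
  covered (2 px):
    · · · · · · · · ·
    · · █ · · · · · ·
    · █ · · · · · · ·
    · · · · · · · · ·
    · · · · · · · · ·
    · · · · · · · · ·
T2:
  2·area = 105
  edge (15, 5)→(1, 12): d=(-14,7) right/bottom  bias=-1
  edge (1, 12)→(10, 0): d=(9,-12) top-left  bias=+0
  edge (10, 0)→(15, 5): d=(5,5) right/bottom  bias=-1
    (5,0)@(11, 1): e=[84,21,0] → ·  [on edge]
    (4,1)@(9, 3): e=[70,15,20] → █
    (5,1)@(11, 3): e=[56,39,10] → █
    (6,1)@(13, 3): e=[42,63,0] → ·  [on edge]
    (3,2)@(7, 5): e=[56,9,40] → █
    (6,2)@(13, 5): e=[14,81,10] → █
    (7,2)@(15, 5): e=[0,105,0] → ·  [on edge]
    (2,3)@(5, 7): e=[42,3,60] → █
    (5,3)@(11, 7): e=[0,75,30] → ·  [on edge]
    (6,3)@(13, 7): e=[-14,99,20] → ·
    (8,3)@(17, 7): e=[-42,147,0] → ·  [on edge]
    (2,4)@(5, 9): e=[14,21,70] → █
    (3,4)@(7, 9): e=[0,45,60] → ·  [on edge]
    (1,5)@(3, 11): e=[0,15,90] → ·  [on edge]
  covered (10 px):
    · · · · · · · · ·
    · · · · █ █ · · ·
    · · · █ █ █ █ · ·
    · · █ █ █ · · · ·
    · · █ · · · · · ·
    · · · · · · · · ·

Final: 20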